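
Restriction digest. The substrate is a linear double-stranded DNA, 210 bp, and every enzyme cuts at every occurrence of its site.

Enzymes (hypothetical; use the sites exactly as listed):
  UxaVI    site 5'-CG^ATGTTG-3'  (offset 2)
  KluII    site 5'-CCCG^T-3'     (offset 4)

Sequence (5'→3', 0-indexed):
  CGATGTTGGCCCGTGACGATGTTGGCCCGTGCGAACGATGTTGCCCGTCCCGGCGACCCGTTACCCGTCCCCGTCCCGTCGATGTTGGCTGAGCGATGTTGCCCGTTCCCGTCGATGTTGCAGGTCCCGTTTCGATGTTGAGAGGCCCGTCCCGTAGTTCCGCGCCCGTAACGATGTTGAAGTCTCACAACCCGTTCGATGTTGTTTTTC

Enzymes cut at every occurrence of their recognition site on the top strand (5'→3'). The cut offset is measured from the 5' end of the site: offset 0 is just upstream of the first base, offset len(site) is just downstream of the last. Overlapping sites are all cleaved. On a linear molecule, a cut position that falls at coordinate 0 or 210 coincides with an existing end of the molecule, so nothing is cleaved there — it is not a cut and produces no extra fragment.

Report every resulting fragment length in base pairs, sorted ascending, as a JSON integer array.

Site scan:
  UxaVI CGATGTTG/2: at [0, 16, 35, 79, 93, 112, 132, 171, 196] ⇒ [2, 18, 37, 81, 95, 114, 134, 173, 198]
  KluII CCCGT/4: at [9, 25, 43, 56, 63, 69, 74, 101, 107, 125, 145, 150, 164, 190] ⇒ [13, 29, 47, 60, 67, 73, 78, 105, 111, 129, 149, 154, 168, 194]

Pooled cuts: [2, 13, 18, 29, 37, 47, 60, 67, 73, 78, 81, 95, 105, 111, 114, 129, 134, 149, 154, 168, 173, 194, 198]

Fragment lengths:
  [0,2): 2 bp
  [2,13): 11 bp
  [13,18): 5 bp
  [18,29): 11 bp
  [29,37): 8 bp
  [37,47): 10 bp
  [47,60): 13 bp
  [60,67): 7 bp
  [67,73): 6 bp
  [73,78): 5 bp
  [78,81): 3 bp
  [81,95): 14 bp
  [95,105): 10 bp
  [105,111): 6 bp
  [111,114): 3 bp
  [114,129): 15 bp
  [129,134): 5 bp
  [134,149): 15 bp
  [149,154): 5 bp
  [154,168): 14 bp
  [168,173): 5 bp
  [173,194): 21 bp
  [194,198): 4 bp
  [198,210): 12 bp

[2,3,3,4,5,5,5,5,5,6,6,7,8,10,10,11,11,12,13,14,14,15,15,21]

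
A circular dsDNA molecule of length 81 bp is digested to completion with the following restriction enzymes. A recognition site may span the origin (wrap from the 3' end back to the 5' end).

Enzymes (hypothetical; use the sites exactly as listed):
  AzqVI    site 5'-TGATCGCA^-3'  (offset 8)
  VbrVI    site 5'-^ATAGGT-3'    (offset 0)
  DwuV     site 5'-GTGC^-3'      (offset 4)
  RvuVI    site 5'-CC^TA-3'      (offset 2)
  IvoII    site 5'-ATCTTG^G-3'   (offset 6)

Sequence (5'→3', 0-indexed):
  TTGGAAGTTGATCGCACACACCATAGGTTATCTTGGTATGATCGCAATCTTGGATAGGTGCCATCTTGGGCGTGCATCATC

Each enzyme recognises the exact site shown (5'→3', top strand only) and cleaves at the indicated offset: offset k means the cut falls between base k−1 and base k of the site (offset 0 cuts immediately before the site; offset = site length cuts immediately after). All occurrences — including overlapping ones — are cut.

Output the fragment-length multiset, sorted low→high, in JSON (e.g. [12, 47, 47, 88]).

[1,6,6,7,7,8,9,11,13,13]

Per-enzyme occurrences:
  AzqVI (TGATCGCA, off=8): starts [8, 38] → cuts [16, 46]
  VbrVI (ATAGGT, off=0): starts [22, 53] → cuts [22, 53]
  DwuV (GTGC, off=4): starts [57, 71] → cuts [61, 75]
  RvuVI (CCTA, off=2): no sites
  IvoII (ATCTTGG, off=6): starts [29, 46, 62, 78] → cuts [3, 35, 52, 68]

All cut coordinates (distinct, sorted): [3, 16, 22, 35, 46, 52, 53, 61, 68, 75]

Fragment lengths:
  3→16: 13 bp
  16→22: 6 bp
  22→35: 13 bp
  35→46: 11 bp
  46→52: 6 bp
  52→53: 1 bp
  53→61: 8 bp
  61→68: 7 bp
  68→75: 7 bp
  75→3 (wrap): 81-75+3 = 9 bp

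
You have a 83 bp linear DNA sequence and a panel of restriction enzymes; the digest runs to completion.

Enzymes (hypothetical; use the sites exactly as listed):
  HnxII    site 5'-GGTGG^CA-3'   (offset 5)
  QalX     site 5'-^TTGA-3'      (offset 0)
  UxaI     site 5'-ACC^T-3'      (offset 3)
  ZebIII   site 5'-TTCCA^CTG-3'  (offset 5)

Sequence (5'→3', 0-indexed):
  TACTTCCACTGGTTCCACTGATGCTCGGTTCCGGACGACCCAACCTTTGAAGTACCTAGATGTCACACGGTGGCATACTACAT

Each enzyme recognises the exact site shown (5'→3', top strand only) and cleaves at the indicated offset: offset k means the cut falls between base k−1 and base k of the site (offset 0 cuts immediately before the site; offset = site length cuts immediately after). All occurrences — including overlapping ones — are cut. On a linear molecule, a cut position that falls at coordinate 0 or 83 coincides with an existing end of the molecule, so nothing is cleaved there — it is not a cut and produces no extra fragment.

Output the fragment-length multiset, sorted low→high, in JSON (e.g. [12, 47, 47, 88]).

Site scan:
  HnxII (GGTGGCA, off=5): starts [68] → cuts [73]
  QalX (TTGA, off=0): starts [46] → cuts [46]
  UxaI (ACCT, off=3): starts [42, 53] → cuts [45, 56]
  ZebIII (TTCCACTG, off=5): starts [3, 12] → cuts [8, 17]

All cut coordinates (distinct, sorted): [8, 17, 45, 46, 56, 73]

Fragments:
  [0,8): 8 bp
  [8,17): 9 bp
  [17,45): 28 bp
  [45,46): 1 bp
  [46,56): 10 bp
  [56,73): 17 bp
  [73,83): 10 bp

[1,8,9,10,10,17,28]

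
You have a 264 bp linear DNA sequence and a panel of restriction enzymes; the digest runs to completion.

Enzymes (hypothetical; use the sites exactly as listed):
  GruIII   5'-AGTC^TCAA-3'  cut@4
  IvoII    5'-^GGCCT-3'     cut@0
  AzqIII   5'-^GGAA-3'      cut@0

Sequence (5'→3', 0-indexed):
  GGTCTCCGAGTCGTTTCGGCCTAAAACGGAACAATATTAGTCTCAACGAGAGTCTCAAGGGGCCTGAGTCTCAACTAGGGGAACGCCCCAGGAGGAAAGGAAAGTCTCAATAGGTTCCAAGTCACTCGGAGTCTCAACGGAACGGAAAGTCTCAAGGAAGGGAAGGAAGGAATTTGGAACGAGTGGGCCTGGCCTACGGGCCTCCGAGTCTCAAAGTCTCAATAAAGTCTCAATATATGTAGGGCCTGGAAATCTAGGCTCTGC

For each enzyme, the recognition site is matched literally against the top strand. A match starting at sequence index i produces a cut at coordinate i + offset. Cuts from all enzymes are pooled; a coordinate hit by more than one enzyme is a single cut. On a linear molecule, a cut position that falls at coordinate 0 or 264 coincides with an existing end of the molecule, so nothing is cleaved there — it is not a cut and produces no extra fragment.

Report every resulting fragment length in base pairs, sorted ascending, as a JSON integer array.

[4,4,4,5,5,5,5,5,5,6,7,8,8,8,8,9,10,10,10,11,12,12,13,14,15,17,17,27]

Per-enzyme occurrences:
  GruIII AGTCTCAA/4: at [38, 50, 66, 102, 129, 147, 206, 214, 225] ⇒ [42, 54, 70, 106, 133, 151, 210, 218, 229]
  IvoII GGCCT/0: at [17, 60, 185, 190, 198, 242] ⇒ [17, 60, 185, 190, 198, 242]
  AzqIII GGAA/0: at [27, 79, 93, 98, 138, 143, 155, 160, 164, 168, 175, 247] ⇒ [27, 79, 93, 98, 138, 143, 155, 160, 164, 168, 175, 247]

Pooled cuts: [17, 27, 42, 54, 60, 70, 79, 93, 98, 106, 133, 138, 143, 151, 155, 160, 164, 168, 175, 185, 190, 198, 210, 218, 229, 242, 247]

Fragment lengths:
  [0,17): 17 bp
  [17,27): 10 bp
  [27,42): 15 bp
  [42,54): 12 bp
  [54,60): 6 bp
  [60,70): 10 bp
  [70,79): 9 bp
  [79,93): 14 bp
  [93,98): 5 bp
  [98,106): 8 bp
  [106,133): 27 bp
  [133,138): 5 bp
  [138,143): 5 bp
  [143,151): 8 bp
  [151,155): 4 bp
  [155,160): 5 bp
  [160,164): 4 bp
  [164,168): 4 bp
  [168,175): 7 bp
  [175,185): 10 bp
  [185,190): 5 bp
  [190,198): 8 bp
  [198,210): 12 bp
  [210,218): 8 bp
  [218,229): 11 bp
  [229,242): 13 bp
  [242,247): 5 bp
  [247,264): 17 bp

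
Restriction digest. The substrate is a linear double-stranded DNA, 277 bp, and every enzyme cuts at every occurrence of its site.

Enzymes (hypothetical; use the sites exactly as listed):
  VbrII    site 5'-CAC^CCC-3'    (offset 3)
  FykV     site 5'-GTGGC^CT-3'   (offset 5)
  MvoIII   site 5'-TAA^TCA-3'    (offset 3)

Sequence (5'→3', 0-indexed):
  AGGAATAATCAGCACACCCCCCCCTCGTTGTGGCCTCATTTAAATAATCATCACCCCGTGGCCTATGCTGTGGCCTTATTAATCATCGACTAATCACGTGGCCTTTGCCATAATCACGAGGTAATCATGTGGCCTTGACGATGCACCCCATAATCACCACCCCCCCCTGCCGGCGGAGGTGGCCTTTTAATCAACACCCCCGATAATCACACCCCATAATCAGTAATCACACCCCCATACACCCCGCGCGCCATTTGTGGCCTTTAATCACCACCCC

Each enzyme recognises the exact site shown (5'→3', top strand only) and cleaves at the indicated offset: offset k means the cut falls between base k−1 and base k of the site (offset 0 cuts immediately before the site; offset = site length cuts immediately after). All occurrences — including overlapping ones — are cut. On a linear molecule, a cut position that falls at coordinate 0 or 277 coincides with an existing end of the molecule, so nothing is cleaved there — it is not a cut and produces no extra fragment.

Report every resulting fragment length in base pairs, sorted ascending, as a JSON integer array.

[3,6,6,6,7,7,7,7,7,7,7,7,8,8,8,9,9,9,9,10,11,11,11,12,13,13,17,19,23]

Site scan:
  VbrII CACCCC/3: at [14, 51, 143, 157, 194, 209, 229, 239, 271] ⇒ [17, 54, 146, 160, 197, 212, 232, 242, 274]
  FykV GTGGCCT/5: at [29, 57, 69, 97, 128, 178, 256] ⇒ [34, 62, 74, 102, 133, 183, 261]
  MvoIII TAATCA/3: at [5, 44, 79, 90, 110, 121, 150, 187, 203, 216, 223, 264] ⇒ [8, 47, 82, 93, 113, 124, 153, 190, 206, 219, 226, 267]

Pooled cuts: [8, 17, 34, 47, 54, 62, 74, 82, 93, 102, 113, 124, 133, 146, 153, 160, 183, 190, 197, 206, 212, 219, 226, 232, 242, 261, 267, 274]

Fragments:
  [0,8): 8 bp
  [8,17): 9 bp
  [17,34): 17 bp
  [34,47): 13 bp
  [47,54): 7 bp
  [54,62): 8 bp
  [62,74): 12 bp
  [74,82): 8 bp
  [82,93): 11 bp
  [93,102): 9 bp
  [102,113): 11 bp
  [113,124): 11 bp
  [124,133): 9 bp
  [133,146): 13 bp
  [146,153): 7 bp
  [153,160): 7 bp
  [160,183): 23 bp
  [183,190): 7 bp
  [190,197): 7 bp
  [197,206): 9 bp
  [206,212): 6 bp
  [212,219): 7 bp
  [219,226): 7 bp
  [226,232): 6 bp
  [232,242): 10 bp
  [242,261): 19 bp
  [261,267): 6 bp
  [267,274): 7 bp
  [274,277): 3 bp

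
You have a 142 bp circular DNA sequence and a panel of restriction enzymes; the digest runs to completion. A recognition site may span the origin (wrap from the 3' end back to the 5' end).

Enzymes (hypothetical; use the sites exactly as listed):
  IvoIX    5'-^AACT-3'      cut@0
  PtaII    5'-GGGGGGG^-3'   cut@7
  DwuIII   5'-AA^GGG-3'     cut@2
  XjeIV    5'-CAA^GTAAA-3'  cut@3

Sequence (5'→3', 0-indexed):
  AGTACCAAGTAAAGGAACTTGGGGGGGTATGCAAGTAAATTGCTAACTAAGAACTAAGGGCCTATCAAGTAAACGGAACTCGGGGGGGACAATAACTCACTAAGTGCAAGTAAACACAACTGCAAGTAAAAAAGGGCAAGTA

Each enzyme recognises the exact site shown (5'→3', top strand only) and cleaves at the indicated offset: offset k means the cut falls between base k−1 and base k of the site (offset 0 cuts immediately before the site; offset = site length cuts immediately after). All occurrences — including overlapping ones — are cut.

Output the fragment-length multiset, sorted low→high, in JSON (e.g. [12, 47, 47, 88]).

Scan for sites:
  IvoIX (AACT, off=0): starts [15, 44, 51, 76, 93, 117] → cuts [15, 44, 51, 76, 93, 117]
  PtaII (GGGGGGG, off=7): starts [20, 81] → cuts [27, 88]
  DwuIII (AAGGG, off=2): starts [55, 131] → cuts [57, 133]
  XjeIV (CAAGTAAA, off=3): starts [5, 31, 65, 106, 122] → cuts [8, 34, 68, 109, 125]

Pooled cuts: [8, 15, 27, 34, 44, 51, 57, 68, 76, 88, 93, 109, 117, 125, 133]

Fragment lengths:
  8→15: 7 bp
  15→27: 12 bp
  27→34: 7 bp
  34→44: 10 bp
  44→51: 7 bp
  51→57: 6 bp
  57→68: 11 bp
  68→76: 8 bp
  76→88: 12 bp
  88→93: 5 bp
  93→109: 16 bp
  109→117: 8 bp
  117→125: 8 bp
  125→133: 8 bp
  133→8 (wrap): 142-133+8 = 17 bp

[5,6,7,7,7,8,8,8,8,10,11,12,12,16,17]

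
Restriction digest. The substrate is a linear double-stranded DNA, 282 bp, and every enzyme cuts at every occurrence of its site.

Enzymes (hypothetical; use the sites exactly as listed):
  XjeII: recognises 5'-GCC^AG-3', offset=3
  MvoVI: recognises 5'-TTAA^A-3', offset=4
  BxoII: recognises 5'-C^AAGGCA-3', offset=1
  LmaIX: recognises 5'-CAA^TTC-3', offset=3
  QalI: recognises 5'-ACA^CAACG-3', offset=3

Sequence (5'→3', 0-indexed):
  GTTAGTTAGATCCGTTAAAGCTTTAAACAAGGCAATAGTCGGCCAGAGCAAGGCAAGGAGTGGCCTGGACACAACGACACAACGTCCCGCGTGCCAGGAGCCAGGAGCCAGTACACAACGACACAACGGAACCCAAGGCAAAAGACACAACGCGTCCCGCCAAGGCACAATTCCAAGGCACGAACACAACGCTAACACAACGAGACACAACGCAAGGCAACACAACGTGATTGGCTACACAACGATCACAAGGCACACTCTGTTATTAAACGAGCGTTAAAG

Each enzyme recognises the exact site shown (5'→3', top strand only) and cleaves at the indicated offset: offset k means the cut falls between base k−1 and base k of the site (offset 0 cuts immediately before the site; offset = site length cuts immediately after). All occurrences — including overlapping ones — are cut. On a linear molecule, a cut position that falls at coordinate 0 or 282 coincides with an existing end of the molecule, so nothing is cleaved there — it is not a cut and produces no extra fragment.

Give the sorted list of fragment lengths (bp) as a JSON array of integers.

Site scan:
  XjeII (GCCAG, off=3): starts [41, 92, 99, 106] → cuts [44, 95, 102, 109]
  MvoVI (TTAAA, off=4): starts [14, 22, 265, 276] → cuts [18, 26, 269, 280]
  BxoII (CAAGGCA, off=1): starts [27, 48, 133, 160, 173, 212, 248] → cuts [28, 49, 134, 161, 174, 213, 249]
  LmaIX (CAATTC, off=3): starts [167] → cuts [170]
  QalI (ACACAACG, off=3): starts [68, 76, 112, 120, 144, 183, 194, 204, 219, 236] → cuts [71, 79, 115, 123, 147, 186, 197, 207, 222, 239]

All cut coordinates (distinct, sorted): [18, 26, 28, 44, 49, 71, 79, 95, 102, 109, 115, 123, 134, 147, 161, 170, 174, 186, 197, 207, 213, 222, 239, 249, 269, 280]

Fragments:
  [0,18): 18 bp
  [18,26): 8 bp
  [26,28): 2 bp
  [28,44): 16 bp
  [44,49): 5 bp
  [49,71): 22 bp
  [71,79): 8 bp
  [79,95): 16 bp
  [95,102): 7 bp
  [102,109): 7 bp
  [109,115): 6 bp
  [115,123): 8 bp
  [123,134): 11 bp
  [134,147): 13 bp
  [147,161): 14 bp
  [161,170): 9 bp
  [170,174): 4 bp
  [174,186): 12 bp
  [186,197): 11 bp
  [197,207): 10 bp
  [207,213): 6 bp
  [213,222): 9 bp
  [222,239): 17 bp
  [239,249): 10 bp
  [249,269): 20 bp
  [269,280): 11 bp
  [280,282): 2 bp

[2,2,4,5,6,6,7,7,8,8,8,9,9,10,10,11,11,11,12,13,14,16,16,17,18,20,22]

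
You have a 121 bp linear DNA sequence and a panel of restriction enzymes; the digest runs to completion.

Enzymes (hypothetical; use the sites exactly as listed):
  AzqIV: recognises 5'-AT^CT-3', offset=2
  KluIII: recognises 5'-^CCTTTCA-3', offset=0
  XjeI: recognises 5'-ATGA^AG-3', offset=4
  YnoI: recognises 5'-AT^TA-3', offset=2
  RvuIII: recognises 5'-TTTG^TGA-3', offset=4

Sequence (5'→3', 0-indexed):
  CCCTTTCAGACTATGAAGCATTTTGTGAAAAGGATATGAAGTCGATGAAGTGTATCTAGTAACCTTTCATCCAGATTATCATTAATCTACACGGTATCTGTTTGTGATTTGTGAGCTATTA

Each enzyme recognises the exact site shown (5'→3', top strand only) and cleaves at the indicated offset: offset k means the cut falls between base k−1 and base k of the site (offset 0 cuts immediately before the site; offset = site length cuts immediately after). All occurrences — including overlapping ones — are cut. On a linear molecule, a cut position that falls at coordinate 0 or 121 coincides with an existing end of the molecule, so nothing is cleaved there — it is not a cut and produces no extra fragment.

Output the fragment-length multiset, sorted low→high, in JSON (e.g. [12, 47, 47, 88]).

[1,2,4,6,7,7,7,7,8,9,9,11,14,14,15]

Scan for sites:
  AzqIV ATCT/2: at [53, 84, 95] ⇒ [55, 86, 97]
  KluIII CCTTTCA/0: at [1, 62] ⇒ [1, 62]
  XjeI ATGAAG/4: at [12, 35, 44] ⇒ [16, 39, 48]
  YnoI ATTA/2: at [74, 80, 117] ⇒ [76, 82, 119]
  RvuIII TTTGTGA/4: at [21, 100, 107] ⇒ [25, 104, 111]

Pooled cuts: [1, 16, 25, 39, 48, 55, 62, 76, 82, 86, 97, 104, 111, 119]

Fragments:
  [0,1): 1 bp
  [1,16): 15 bp
  [16,25): 9 bp
  [25,39): 14 bp
  [39,48): 9 bp
  [48,55): 7 bp
  [55,62): 7 bp
  [62,76): 14 bp
  [76,82): 6 bp
  [82,86): 4 bp
  [86,97): 11 bp
  [97,104): 7 bp
  [104,111): 7 bp
  [111,119): 8 bp
  [119,121): 2 bp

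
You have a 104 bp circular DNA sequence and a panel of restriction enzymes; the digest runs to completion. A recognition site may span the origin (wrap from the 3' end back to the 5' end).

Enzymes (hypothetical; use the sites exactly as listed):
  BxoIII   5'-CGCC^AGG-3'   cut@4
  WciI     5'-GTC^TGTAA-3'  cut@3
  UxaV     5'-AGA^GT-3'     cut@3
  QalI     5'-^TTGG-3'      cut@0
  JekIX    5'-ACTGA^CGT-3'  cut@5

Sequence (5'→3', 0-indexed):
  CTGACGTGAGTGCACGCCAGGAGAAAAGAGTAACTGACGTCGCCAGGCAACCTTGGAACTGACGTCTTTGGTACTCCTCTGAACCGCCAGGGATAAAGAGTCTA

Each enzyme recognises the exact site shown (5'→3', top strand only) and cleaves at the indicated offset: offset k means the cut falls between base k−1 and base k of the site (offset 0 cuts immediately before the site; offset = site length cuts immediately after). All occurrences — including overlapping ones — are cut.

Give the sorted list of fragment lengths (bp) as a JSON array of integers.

Site scan:
  BxoIII CGCCAGG/4: at [14, 40, 84] ⇒ [18, 44, 88]
  WciI (GTCTGTAA, off=3): no sites
  UxaV AGAGT/3: at [26, 96] ⇒ [29, 99]
  QalI TTGG/0: at [52, 67] ⇒ [52, 67]
  JekIX ACTGACGT/5: at [32, 57, 103] ⇒ [4, 37, 62]

All cut coordinates (distinct, sorted): [4, 18, 29, 37, 44, 52, 62, 67, 88, 99]

Fragment lengths:
  4→18: 14 bp
  18→29: 11 bp
  29→37: 8 bp
  37→44: 7 bp
  44→52: 8 bp
  52→62: 10 bp
  62→67: 5 bp
  67→88: 21 bp
  88→99: 11 bp
  99→4 (wrap): 104-99+4 = 9 bp

[5,7,8,8,9,10,11,11,14,21]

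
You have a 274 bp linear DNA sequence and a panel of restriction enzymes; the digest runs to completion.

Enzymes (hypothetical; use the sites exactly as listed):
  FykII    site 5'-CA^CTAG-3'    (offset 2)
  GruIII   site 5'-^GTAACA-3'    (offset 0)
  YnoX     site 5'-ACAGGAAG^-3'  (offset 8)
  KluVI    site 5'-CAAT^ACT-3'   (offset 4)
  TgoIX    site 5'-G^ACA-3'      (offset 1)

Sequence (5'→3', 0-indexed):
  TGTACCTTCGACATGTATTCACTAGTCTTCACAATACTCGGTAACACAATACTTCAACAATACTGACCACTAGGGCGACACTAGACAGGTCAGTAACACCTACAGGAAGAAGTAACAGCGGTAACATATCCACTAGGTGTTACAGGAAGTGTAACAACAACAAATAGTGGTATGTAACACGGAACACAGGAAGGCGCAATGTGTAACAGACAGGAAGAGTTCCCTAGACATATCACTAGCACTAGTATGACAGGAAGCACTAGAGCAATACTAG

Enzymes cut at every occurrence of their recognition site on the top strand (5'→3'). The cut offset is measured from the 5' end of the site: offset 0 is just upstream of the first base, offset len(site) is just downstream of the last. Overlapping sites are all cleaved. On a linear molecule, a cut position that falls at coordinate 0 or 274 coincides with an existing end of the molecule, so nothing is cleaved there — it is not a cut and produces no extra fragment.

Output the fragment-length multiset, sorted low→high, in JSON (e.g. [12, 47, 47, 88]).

Scan for sites:
  FykII (CACTAG, off=2): starts [19, 67, 78, 130, 233, 239, 257] → cuts [21, 69, 80, 132, 235, 241, 259]
  GruIII (GTAACA, off=0): starts [40, 92, 111, 120, 150, 173, 202] → cuts [40, 92, 111, 120, 150, 173, 202]
  YnoX (ACAGGAAG, off=8): starts [101, 141, 185, 209, 249] → cuts [109, 149, 193, 217, 257]
  KluVI (CAATACT, off=4): starts [31, 46, 57, 265] → cuts [35, 50, 61, 269]
  TgoIX (GACA, off=1): starts [9, 76, 83, 208, 226, 248] → cuts [10, 77, 84, 209, 227, 249]

All cut coordinates (distinct, sorted): [10, 21, 35, 40, 50, 61, 69, 77, 80, 84, 92, 109, 111, 120, 132, 149, 150, 173, 193, 202, 209, 217, 227, 235, 241, 249, 257, 259, 269]

Fragments:
  [0,10): 10 bp
  [10,21): 11 bp
  [21,35): 14 bp
  [35,40): 5 bp
  [40,50): 10 bp
  [50,61): 11 bp
  [61,69): 8 bp
  [69,77): 8 bp
  [77,80): 3 bp
  [80,84): 4 bp
  [84,92): 8 bp
  [92,109): 17 bp
  [109,111): 2 bp
  [111,120): 9 bp
  [120,132): 12 bp
  [132,149): 17 bp
  [149,150): 1 bp
  [150,173): 23 bp
  [173,193): 20 bp
  [193,202): 9 bp
  [202,209): 7 bp
  [209,217): 8 bp
  [217,227): 10 bp
  [227,235): 8 bp
  [235,241): 6 bp
  [241,249): 8 bp
  [249,257): 8 bp
  [257,259): 2 bp
  [259,269): 10 bp
  [269,274): 5 bp

[1,2,2,3,4,5,5,6,7,8,8,8,8,8,8,8,9,9,10,10,10,10,11,11,12,14,17,17,20,23]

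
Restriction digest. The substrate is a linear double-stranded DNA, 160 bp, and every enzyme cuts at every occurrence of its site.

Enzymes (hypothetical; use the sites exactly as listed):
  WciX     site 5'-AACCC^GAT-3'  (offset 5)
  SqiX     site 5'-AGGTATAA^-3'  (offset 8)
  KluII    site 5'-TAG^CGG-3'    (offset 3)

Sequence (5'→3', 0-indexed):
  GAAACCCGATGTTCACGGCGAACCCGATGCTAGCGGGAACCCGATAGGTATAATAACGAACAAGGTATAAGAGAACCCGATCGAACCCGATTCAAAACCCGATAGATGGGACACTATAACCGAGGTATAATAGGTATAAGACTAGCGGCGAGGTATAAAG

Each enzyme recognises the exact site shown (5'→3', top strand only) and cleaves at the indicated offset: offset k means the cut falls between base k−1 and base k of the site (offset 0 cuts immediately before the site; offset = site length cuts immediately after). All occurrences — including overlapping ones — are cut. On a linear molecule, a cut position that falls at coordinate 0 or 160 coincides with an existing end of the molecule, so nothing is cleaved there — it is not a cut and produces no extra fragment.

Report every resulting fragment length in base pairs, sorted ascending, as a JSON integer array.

[2,6,7,8,8,9,9,10,11,12,13,17,18,30]

Scan for sites:
  WciX (AACCCGAT, off=5): starts [2, 20, 37, 73, 83, 95] → cuts [7, 25, 42, 78, 88, 100]
  SqiX (AGGTATAA, off=8): starts [45, 62, 122, 131, 150] → cuts [53, 70, 130, 139, 158]
  KluII (TAGCGG, off=3): starts [30, 142] → cuts [33, 145]

All cut coordinates (distinct, sorted): [7, 25, 33, 42, 53, 70, 78, 88, 100, 130, 139, 145, 158]

Fragments:
  [0,7): 7 bp
  [7,25): 18 bp
  [25,33): 8 bp
  [33,42): 9 bp
  [42,53): 11 bp
  [53,70): 17 bp
  [70,78): 8 bp
  [78,88): 10 bp
  [88,100): 12 bp
  [100,130): 30 bp
  [130,139): 9 bp
  [139,145): 6 bp
  [145,158): 13 bp
  [158,160): 2 bp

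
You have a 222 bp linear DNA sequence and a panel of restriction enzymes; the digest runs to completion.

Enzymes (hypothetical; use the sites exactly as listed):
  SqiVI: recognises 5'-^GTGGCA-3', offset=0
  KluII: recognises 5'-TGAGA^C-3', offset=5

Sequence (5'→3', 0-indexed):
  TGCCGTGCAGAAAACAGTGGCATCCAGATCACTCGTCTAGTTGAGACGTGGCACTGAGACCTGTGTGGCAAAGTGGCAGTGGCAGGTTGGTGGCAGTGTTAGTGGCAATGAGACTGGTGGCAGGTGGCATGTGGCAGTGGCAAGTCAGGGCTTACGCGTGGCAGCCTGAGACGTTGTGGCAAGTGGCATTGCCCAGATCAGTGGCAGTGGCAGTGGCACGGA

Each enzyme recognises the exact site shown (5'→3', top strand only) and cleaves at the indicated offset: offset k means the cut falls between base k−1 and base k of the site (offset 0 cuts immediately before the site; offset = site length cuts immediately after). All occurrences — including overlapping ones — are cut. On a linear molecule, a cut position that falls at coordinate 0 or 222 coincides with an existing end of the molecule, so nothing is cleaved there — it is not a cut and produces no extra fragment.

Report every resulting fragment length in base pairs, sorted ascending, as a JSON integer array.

Scan for sites:
  SqiVI GTGGCA/0: at [16, 47, 64, 72, 78, 89, 101, 116, 123, 130, 136, 157, 175, 182, 200, 206, 212] ⇒ [16, 47, 64, 72, 78, 89, 101, 116, 123, 130, 136, 157, 175, 182, 200, 206, 212]
  KluII TGAGAC/5: at [41, 54, 108, 166] ⇒ [46, 59, 113, 171]

All cut coordinates (distinct, sorted): [16, 46, 47, 59, 64, 72, 78, 89, 101, 113, 116, 123, 130, 136, 157, 171, 175, 182, 200, 206, 212]

Fragment lengths:
  [0,16): 16 bp
  [16,46): 30 bp
  [46,47): 1 bp
  [47,59): 12 bp
  [59,64): 5 bp
  [64,72): 8 bp
  [72,78): 6 bp
  [78,89): 11 bp
  [89,101): 12 bp
  [101,113): 12 bp
  [113,116): 3 bp
  [116,123): 7 bp
  [123,130): 7 bp
  [130,136): 6 bp
  [136,157): 21 bp
  [157,171): 14 bp
  [171,175): 4 bp
  [175,182): 7 bp
  [182,200): 18 bp
  [200,206): 6 bp
  [206,212): 6 bp
  [212,222): 10 bp

[1,3,4,5,6,6,6,6,7,7,7,8,10,11,12,12,12,14,16,18,21,30]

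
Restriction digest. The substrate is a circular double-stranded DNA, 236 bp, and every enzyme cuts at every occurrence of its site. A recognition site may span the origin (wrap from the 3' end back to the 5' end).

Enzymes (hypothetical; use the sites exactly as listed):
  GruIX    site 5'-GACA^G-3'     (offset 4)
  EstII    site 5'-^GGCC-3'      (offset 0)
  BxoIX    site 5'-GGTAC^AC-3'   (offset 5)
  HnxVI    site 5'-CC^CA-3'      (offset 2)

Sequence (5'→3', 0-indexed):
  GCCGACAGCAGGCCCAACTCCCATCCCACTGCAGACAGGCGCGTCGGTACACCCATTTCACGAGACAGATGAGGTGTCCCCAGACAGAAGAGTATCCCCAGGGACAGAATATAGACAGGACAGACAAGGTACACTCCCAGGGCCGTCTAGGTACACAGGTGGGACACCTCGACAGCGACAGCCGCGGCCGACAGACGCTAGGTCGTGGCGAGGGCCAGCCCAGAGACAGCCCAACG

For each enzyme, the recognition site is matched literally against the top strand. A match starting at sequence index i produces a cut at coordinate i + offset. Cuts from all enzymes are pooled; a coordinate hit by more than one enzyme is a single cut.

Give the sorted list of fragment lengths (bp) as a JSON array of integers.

Scan for sites:
  GruIX GACAG/4: at [3, 33, 63, 82, 102, 113, 118, 170, 176, 189, 224] ⇒ [7, 37, 67, 86, 106, 117, 122, 174, 180, 193, 228]
  EstII GGCC/0: at [10, 140, 185, 212, 235] ⇒ [10, 140, 185, 212, 235]
  BxoIX GGTACAC/5: at [45, 127, 149] ⇒ [50, 132, 154]
  HnxVI CCCA/2: at [12, 19, 24, 51, 78, 96, 135, 218, 229] ⇒ [14, 21, 26, 53, 80, 98, 137, 220, 231]

Pooled cuts: [7, 10, 14, 21, 26, 37, 50, 53, 67, 80, 86, 98, 106, 117, 122, 132, 137, 140, 154, 174, 180, 185, 193, 212, 220, 228, 231, 235]

Fragments:
  7→10: 3 bp
  10→14: 4 bp
  14→21: 7 bp
  21→26: 5 bp
  26→37: 11 bp
  37→50: 13 bp
  50→53: 3 bp
  53→67: 14 bp
  67→80: 13 bp
  80→86: 6 bp
  86→98: 12 bp
  98→106: 8 bp
  106→117: 11 bp
  117→122: 5 bp
  122→132: 10 bp
  132→137: 5 bp
  137→140: 3 bp
  140→154: 14 bp
  154→174: 20 bp
  174→180: 6 bp
  180→185: 5 bp
  185→193: 8 bp
  193→212: 19 bp
  212→220: 8 bp
  220→228: 8 bp
  228→231: 3 bp
  231→235: 4 bp
  235→7 (wrap): 236-235+7 = 8 bp

[3,3,3,3,4,4,5,5,5,5,6,6,7,8,8,8,8,8,10,11,11,12,13,13,14,14,19,20]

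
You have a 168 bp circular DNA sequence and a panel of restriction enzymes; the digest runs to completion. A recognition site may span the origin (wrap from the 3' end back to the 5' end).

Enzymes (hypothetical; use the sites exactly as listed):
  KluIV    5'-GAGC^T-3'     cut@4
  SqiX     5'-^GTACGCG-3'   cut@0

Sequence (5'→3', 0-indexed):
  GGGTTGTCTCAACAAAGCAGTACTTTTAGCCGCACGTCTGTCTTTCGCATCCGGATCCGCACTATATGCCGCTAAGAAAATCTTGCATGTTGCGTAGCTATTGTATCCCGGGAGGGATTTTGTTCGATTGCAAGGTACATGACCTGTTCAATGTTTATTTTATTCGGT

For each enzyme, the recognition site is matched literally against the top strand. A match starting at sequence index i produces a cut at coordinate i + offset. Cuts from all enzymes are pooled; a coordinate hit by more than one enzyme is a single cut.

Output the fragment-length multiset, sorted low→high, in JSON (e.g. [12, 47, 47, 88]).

Scan for sites:
  KluIV (GAGCT, off=4): no sites
  SqiX (GTACGCG, off=0): no sites

Pooled cuts: ∅

Fragment lengths:
  no cuts → one circular fragment of 168 bp

[168]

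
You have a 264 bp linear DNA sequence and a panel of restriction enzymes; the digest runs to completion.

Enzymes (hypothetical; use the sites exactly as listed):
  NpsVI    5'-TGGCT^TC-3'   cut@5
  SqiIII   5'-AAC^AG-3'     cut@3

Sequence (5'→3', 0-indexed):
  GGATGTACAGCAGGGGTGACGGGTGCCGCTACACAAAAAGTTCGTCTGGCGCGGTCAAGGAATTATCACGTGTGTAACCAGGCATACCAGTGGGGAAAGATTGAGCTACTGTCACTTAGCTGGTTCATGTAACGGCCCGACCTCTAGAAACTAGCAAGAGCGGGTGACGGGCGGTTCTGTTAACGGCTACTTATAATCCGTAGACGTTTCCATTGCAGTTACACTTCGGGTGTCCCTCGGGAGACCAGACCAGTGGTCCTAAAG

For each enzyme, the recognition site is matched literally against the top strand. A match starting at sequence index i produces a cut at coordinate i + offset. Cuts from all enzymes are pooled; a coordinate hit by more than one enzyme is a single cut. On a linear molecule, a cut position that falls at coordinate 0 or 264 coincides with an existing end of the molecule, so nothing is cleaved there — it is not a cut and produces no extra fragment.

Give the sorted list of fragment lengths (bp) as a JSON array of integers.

Site scan:
  NpsVI (TGGCTTC, off=5): no sites
  SqiIII (AACAG, off=3): no sites

All cut coordinates (distinct, sorted): ∅

Fragments:
  no cuts → one linear fragment of 264 bp

[264]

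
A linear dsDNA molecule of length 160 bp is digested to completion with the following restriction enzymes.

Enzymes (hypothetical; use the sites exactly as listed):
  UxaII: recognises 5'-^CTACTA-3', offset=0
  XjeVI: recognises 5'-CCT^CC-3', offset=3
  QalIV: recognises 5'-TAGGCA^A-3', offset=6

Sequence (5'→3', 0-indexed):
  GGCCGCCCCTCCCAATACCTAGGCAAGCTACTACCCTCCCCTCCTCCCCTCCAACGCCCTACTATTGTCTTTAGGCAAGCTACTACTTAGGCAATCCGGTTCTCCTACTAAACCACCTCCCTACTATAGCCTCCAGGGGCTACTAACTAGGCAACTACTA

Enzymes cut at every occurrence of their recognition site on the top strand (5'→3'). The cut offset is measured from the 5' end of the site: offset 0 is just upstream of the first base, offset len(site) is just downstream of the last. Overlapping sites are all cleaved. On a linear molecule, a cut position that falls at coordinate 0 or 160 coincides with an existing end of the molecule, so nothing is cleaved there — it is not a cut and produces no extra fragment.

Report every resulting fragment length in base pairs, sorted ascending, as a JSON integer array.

[1,2,2,2,3,5,5,6,7,8,10,10,11,12,14,14,14,15,19]

Scan for sites:
  UxaII (CTACTA, off=0): starts [27, 58, 79, 104, 120, 139, 154] → cuts [27, 58, 79, 104, 120, 139, 154]
  XjeVI (CCTCC, off=3): starts [7, 34, 39, 42, 47, 115, 129] → cuts [10, 37, 42, 45, 50, 118, 132]
  QalIV (TAGGCAA, off=6): starts [19, 71, 87, 147] → cuts [25, 77, 93, 153]

All cut coordinates (distinct, sorted): [10, 25, 27, 37, 42, 45, 50, 58, 77, 79, 93, 104, 118, 120, 132, 139, 153, 154]

Fragment lengths:
  [0,10): 10 bp
  [10,25): 15 bp
  [25,27): 2 bp
  [27,37): 10 bp
  [37,42): 5 bp
  [42,45): 3 bp
  [45,50): 5 bp
  [50,58): 8 bp
  [58,77): 19 bp
  [77,79): 2 bp
  [79,93): 14 bp
  [93,104): 11 bp
  [104,118): 14 bp
  [118,120): 2 bp
  [120,132): 12 bp
  [132,139): 7 bp
  [139,153): 14 bp
  [153,154): 1 bp
  [154,160): 6 bp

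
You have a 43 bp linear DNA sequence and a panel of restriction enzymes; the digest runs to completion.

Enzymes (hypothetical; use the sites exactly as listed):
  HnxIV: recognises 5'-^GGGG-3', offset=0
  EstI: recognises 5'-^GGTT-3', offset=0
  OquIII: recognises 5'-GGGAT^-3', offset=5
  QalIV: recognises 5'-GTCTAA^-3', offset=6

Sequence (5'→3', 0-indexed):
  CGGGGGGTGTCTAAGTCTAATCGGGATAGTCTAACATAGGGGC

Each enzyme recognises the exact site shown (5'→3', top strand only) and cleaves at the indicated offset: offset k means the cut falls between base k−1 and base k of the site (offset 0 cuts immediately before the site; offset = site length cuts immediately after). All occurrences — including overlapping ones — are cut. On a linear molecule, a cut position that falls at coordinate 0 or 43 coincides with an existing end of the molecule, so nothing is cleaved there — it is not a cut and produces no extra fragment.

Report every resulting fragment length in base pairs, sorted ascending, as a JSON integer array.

Site scan:
  HnxIV (GGGG, off=0): starts [1, 2, 3, 38] → cuts [1, 2, 3, 38]
  EstI (GGTT, off=0): no sites
  OquIII (GGGAT, off=5): starts [22] → cuts [27]
  QalIV (GTCTAA, off=6): starts [8, 14, 28] → cuts [14, 20, 34]

All cut coordinates (distinct, sorted): [1, 2, 3, 14, 20, 27, 34, 38]

Fragments:
  [0,1): 1 bp
  [1,2): 1 bp
  [2,3): 1 bp
  [3,14): 11 bp
  [14,20): 6 bp
  [20,27): 7 bp
  [27,34): 7 bp
  [34,38): 4 bp
  [38,43): 5 bp

[1,1,1,4,5,6,7,7,11]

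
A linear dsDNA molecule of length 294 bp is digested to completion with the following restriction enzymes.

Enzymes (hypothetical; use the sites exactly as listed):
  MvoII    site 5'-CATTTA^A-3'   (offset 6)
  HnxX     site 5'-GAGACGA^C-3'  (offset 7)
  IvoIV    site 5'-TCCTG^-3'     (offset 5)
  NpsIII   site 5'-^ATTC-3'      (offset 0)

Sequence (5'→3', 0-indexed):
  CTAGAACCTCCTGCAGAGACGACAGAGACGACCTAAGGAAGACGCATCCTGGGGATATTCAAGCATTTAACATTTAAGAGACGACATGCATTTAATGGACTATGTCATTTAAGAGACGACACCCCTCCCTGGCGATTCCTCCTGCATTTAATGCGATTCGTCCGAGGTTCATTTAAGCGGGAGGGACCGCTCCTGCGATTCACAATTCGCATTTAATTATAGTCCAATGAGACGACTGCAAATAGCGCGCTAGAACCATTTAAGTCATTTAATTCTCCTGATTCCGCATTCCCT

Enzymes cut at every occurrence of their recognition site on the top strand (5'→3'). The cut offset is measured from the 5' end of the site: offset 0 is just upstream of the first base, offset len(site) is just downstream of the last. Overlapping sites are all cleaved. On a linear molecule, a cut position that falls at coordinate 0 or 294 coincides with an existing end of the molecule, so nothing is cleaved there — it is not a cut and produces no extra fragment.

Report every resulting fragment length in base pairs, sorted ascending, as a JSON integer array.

Per-enzyme occurrences:
  MvoII (CATTTAA, off=6): starts [63, 70, 88, 105, 144, 169, 209, 256, 265] → cuts [69, 76, 94, 111, 150, 175, 215, 262, 271]
  HnxX (GAGACGAC, off=7): starts [15, 24, 77, 112, 228] → cuts [22, 31, 84, 119, 235]
  IvoIV (TCCTG, off=5): starts [8, 46, 139, 190, 275] → cuts [13, 51, 144, 195, 280]
  NpsIII (ATTC, off=0): starts [56, 134, 155, 197, 204, 271, 280, 287] → cuts [56, 134, 155, 197, 204, 271, 280, 287]

Pooled cuts: [13, 22, 31, 51, 56, 69, 76, 84, 94, 111, 119, 134, 144, 150, 155, 175, 195, 197, 204, 215, 235, 262, 271, 280, 287]

Fragment lengths:
  [0,13): 13 bp
  [13,22): 9 bp
  [22,31): 9 bp
  [31,51): 20 bp
  [51,56): 5 bp
  [56,69): 13 bp
  [69,76): 7 bp
  [76,84): 8 bp
  [84,94): 10 bp
  [94,111): 17 bp
  [111,119): 8 bp
  [119,134): 15 bp
  [134,144): 10 bp
  [144,150): 6 bp
  [150,155): 5 bp
  [155,175): 20 bp
  [175,195): 20 bp
  [195,197): 2 bp
  [197,204): 7 bp
  [204,215): 11 bp
  [215,235): 20 bp
  [235,262): 27 bp
  [262,271): 9 bp
  [271,280): 9 bp
  [280,287): 7 bp
  [287,294): 7 bp

[2,5,5,6,7,7,7,7,8,8,9,9,9,9,10,10,11,13,13,15,17,20,20,20,20,27]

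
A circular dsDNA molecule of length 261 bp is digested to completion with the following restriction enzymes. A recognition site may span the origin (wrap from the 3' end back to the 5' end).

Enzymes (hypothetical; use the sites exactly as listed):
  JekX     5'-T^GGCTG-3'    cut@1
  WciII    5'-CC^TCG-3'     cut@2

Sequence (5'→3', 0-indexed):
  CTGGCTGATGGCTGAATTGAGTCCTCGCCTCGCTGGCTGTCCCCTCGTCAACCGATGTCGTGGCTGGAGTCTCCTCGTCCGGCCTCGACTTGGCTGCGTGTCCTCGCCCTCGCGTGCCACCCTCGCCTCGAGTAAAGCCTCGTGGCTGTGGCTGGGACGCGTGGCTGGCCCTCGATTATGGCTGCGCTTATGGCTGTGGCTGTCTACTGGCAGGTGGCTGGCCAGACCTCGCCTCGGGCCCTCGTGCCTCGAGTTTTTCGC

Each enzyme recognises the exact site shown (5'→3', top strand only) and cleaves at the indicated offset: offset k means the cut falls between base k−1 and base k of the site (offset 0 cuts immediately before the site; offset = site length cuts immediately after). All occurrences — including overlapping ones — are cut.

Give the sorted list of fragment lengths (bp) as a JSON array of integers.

[4,5,5,5,5,6,6,6,7,7,7,8,8,9,10,10,12,12,12,13,13,13,13,15,15,17,18]

Per-enzyme occurrences:
  JekX (TGGCTG, off=1): starts [1, 8, 33, 60, 90, 142, 148, 161, 178, 190, 196, 214] → cuts [2, 9, 34, 61, 91, 143, 149, 162, 179, 191, 197, 215]
  WciII (CCTCG, off=2): starts [22, 27, 42, 72, 82, 101, 107, 120, 125, 137, 169, 226, 231, 239, 246] → cuts [24, 29, 44, 74, 84, 103, 109, 122, 127, 139, 171, 228, 233, 241, 248]

Pooled cuts: [2, 9, 24, 29, 34, 44, 61, 74, 84, 91, 103, 109, 122, 127, 139, 143, 149, 162, 171, 179, 191, 197, 215, 228, 233, 241, 248]

Fragments:
  2→9: 7 bp
  9→24: 15 bp
  24→29: 5 bp
  29→34: 5 bp
  34→44: 10 bp
  44→61: 17 bp
  61→74: 13 bp
  74→84: 10 bp
  84→91: 7 bp
  91→103: 12 bp
  103→109: 6 bp
  109→122: 13 bp
  122→127: 5 bp
  127→139: 12 bp
  139→143: 4 bp
  143→149: 6 bp
  149→162: 13 bp
  162→171: 9 bp
  171→179: 8 bp
  179→191: 12 bp
  191→197: 6 bp
  197→215: 18 bp
  215→228: 13 bp
  228→233: 5 bp
  233→241: 8 bp
  241→248: 7 bp
  248→2 (wrap): 261-248+2 = 15 bp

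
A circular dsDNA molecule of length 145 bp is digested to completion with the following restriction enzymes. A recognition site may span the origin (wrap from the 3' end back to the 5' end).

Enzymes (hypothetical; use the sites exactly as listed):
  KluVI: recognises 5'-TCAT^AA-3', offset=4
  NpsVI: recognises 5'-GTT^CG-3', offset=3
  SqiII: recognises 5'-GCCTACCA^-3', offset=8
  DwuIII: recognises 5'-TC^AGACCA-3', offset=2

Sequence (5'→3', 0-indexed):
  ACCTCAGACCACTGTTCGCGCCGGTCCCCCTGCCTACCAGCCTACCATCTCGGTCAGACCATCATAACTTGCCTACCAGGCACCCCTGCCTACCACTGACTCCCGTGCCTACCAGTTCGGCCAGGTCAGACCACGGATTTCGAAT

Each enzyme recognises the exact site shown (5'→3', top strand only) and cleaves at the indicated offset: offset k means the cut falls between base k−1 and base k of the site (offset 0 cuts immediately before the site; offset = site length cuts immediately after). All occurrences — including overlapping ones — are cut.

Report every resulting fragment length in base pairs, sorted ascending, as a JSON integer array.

Per-enzyme occurrences:
  KluVI (TCATAA, off=4): starts [61] → cuts [65]
  NpsVI (GTTCG, off=3): starts [13, 114] → cuts [16, 117]
  SqiII (GCCTACCA, off=8): starts [31, 39, 70, 87, 106] → cuts [39, 47, 78, 95, 114]
  DwuIII (TCAGACCA, off=2): starts [3, 53, 125] → cuts [5, 55, 127]

Pooled cuts: [5, 16, 39, 47, 55, 65, 78, 95, 114, 117, 127]

Fragment lengths:
  5→16: 11 bp
  16→39: 23 bp
  39→47: 8 bp
  47→55: 8 bp
  55→65: 10 bp
  65→78: 13 bp
  78→95: 17 bp
  95→114: 19 bp
  114→117: 3 bp
  117→127: 10 bp
  127→5 (wrap): 145-127+5 = 23 bp

[3,8,8,10,10,11,13,17,19,23,23]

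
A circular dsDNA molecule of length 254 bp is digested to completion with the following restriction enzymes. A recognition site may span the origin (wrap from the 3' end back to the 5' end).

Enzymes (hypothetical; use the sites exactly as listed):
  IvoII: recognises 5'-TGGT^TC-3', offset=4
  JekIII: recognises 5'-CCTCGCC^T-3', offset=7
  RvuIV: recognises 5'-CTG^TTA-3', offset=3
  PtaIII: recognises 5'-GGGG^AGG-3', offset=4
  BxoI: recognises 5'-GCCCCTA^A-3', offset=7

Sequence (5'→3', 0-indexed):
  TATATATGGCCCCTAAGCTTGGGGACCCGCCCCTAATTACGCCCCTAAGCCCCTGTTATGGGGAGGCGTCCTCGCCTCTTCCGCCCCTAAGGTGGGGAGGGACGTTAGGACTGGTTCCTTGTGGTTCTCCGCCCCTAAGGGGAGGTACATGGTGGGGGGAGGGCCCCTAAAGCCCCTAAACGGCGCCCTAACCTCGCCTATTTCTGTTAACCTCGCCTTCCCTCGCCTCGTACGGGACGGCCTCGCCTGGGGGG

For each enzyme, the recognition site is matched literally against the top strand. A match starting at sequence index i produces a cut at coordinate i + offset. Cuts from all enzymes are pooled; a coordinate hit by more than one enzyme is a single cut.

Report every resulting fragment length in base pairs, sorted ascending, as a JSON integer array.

Scan for sites:
  IvoII (TGGTTC, off=4): starts [111, 121] → cuts [115, 125]
  JekIII (CCTCGCCT, off=7): starts [69, 191, 210, 220, 240] → cuts [76, 198, 217, 227, 247]
  RvuIV (CTGTTA, off=3): starts [52, 203] → cuts [55, 206]
  PtaIII (GGGGAGG, off=4): starts [59, 93, 138, 155] → cuts [63, 97, 142, 159]
  BxoI (GCCCCTAA, off=7): starts [8, 28, 40, 82, 130, 162, 171] → cuts [15, 35, 47, 89, 137, 169, 178]

All cut coordinates (distinct, sorted): [15, 35, 47, 55, 63, 76, 89, 97, 115, 125, 137, 142, 159, 169, 178, 198, 206, 217, 227, 247]

Fragment lengths:
  15→35: 20 bp
  35→47: 12 bp
  47→55: 8 bp
  55→63: 8 bp
  63→76: 13 bp
  76→89: 13 bp
  89→97: 8 bp
  97→115: 18 bp
  115→125: 10 bp
  125→137: 12 bp
  137→142: 5 bp
  142→159: 17 bp
  159→169: 10 bp
  169→178: 9 bp
  178→198: 20 bp
  198→206: 8 bp
  206→217: 11 bp
  217→227: 10 bp
  227→247: 20 bp
  247→15 (wrap): 254-247+15 = 22 bp

[5,8,8,8,8,9,10,10,10,11,12,12,13,13,17,18,20,20,20,22]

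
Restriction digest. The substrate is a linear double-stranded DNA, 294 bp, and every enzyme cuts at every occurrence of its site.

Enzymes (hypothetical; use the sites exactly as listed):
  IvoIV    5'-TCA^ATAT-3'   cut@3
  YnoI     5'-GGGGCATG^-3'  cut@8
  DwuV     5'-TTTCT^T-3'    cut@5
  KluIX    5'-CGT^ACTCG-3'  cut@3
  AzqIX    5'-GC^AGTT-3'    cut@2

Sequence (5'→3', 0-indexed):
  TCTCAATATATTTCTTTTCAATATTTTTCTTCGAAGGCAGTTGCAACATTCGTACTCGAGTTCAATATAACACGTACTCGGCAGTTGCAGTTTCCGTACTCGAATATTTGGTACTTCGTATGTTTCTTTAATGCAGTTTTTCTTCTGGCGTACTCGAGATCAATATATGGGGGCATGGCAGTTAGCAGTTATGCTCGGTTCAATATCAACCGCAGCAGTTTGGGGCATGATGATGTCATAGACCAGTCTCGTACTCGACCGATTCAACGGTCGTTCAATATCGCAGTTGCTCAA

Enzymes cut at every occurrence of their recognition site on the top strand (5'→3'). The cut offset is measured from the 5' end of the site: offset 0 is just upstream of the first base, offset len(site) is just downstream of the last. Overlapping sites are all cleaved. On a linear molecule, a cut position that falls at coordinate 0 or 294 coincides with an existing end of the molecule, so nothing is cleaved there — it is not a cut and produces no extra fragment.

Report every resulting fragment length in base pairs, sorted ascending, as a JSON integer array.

[2,5,5,6,7,7,7,7,8,8,9,9,10,10,10,11,11,11,13,14,15,15,16,23,25,30]

Site scan:
  IvoIV TCAATAT/3: at [2, 17, 61, 159, 199, 274] ⇒ [5, 20, 64, 162, 202, 277]
  YnoI GGGGCATG/8: at [169, 221] ⇒ [177, 229]
  DwuV TTTCTT/5: at [10, 25, 122, 138] ⇒ [15, 30, 127, 143]
  KluIX CGTACTCG/3: at [50, 72, 94, 148, 249] ⇒ [53, 75, 97, 151, 252]
  AzqIX GCAGTT/2: at [36, 80, 86, 132, 177, 184, 214, 282] ⇒ [38, 82, 88, 134, 179, 186, 216, 284]

Pooled cuts: [5, 15, 20, 30, 38, 53, 64, 75, 82, 88, 97, 127, 134, 143, 151, 162, 177, 179, 186, 202, 216, 229, 252, 277, 284]

Fragment lengths:
  [0,5): 5 bp
  [5,15): 10 bp
  [15,20): 5 bp
  [20,30): 10 bp
  [30,38): 8 bp
  [38,53): 15 bp
  [53,64): 11 bp
  [64,75): 11 bp
  [75,82): 7 bp
  [82,88): 6 bp
  [88,97): 9 bp
  [97,127): 30 bp
  [127,134): 7 bp
  [134,143): 9 bp
  [143,151): 8 bp
  [151,162): 11 bp
  [162,177): 15 bp
  [177,179): 2 bp
  [179,186): 7 bp
  [186,202): 16 bp
  [202,216): 14 bp
  [216,229): 13 bp
  [229,252): 23 bp
  [252,277): 25 bp
  [277,284): 7 bp
  [284,294): 10 bp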